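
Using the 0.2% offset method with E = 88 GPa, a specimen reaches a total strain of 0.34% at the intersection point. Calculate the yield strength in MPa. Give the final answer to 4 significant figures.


Offset strain = 0.002
Elastic strain at yield = total_strain - offset = 3.4e-03 - 0.002 = 1.4e-03
sigma_y = E * elastic_strain = 88000 * 1.4e-03
sigma_y = 123.2 MPa


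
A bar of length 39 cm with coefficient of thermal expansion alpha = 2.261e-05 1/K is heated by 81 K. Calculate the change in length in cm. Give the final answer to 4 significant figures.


dL = L0 * alpha * dT
dL = 39 * 2.261e-05 * 81
dL = 0.07142 cm


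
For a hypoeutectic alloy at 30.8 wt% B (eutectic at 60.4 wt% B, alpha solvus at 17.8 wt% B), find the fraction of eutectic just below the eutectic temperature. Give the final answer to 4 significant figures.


f_primary = (C_e - C0) / (C_e - C_alpha_max)
f_primary = (60.4 - 30.8) / (60.4 - 17.8)
f_primary = 0.694836
f_eutectic = 1 - 0.694836 = 0.3052


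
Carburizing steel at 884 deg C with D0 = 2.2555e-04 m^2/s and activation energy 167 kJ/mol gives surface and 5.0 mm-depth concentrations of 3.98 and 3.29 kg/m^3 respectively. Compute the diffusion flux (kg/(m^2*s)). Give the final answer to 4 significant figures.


Step 1: D = D0 * exp(-Qd/(R*T))
T = 884 + 273.15 = 1157.15 K
D = 2.2555e-04 * exp(-167e3 / (8.314 * 1157.15)) = 6.52322e-12 m^2/s
Step 2: J = D * (C1 - C2) / dx
J = 6.52322e-12 * (3.98 - 3.29) / 5e-03
J = 9.002e-10 kg/(m^2*s)


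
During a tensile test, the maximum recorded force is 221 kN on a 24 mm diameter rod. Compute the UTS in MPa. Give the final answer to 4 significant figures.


A0 = pi*(d/2)^2 = pi*(24/2)^2 = 452.389 mm^2
UTS = F_max / A0 = 221*1000 / 452.389
UTS = 488.5 MPa


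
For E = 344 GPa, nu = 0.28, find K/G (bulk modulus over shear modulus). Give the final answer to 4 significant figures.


G = E / (2*(1+nu))
G = 344 / (2*(1+0.28)) = 134.375 GPa
K = E / (3*(1-2*nu))
K = 344 / (3*(1-2*0.28)) = 260.606 GPa
K/G = 260.606 / 134.375 = 1.939


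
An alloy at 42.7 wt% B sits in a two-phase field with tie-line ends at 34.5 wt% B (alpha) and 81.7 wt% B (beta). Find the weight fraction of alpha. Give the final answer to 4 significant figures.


f_alpha = (C_beta - C0) / (C_beta - C_alpha)
f_alpha = (81.7 - 42.7) / (81.7 - 34.5)
f_alpha = 0.8263


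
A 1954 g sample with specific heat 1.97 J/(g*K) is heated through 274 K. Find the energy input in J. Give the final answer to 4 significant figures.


Q = m * cp * dT
Q = 1954 * 1.97 * 274
Q = 1.055e+06 J


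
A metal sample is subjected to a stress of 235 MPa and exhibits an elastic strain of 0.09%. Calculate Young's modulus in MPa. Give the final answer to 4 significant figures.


E = sigma / epsilon
epsilon = 0.09% = 9e-04
E = 235 / 9e-04
E = 261100 MPa


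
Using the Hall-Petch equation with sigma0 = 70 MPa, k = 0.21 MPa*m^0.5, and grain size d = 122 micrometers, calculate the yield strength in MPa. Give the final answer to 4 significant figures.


sigma_y = sigma0 + k / sqrt(d)
d = 122 um = 1.22e-04 m
sigma_y = 70 + 0.21 / sqrt(1.22e-04)
sigma_y = 89.01 MPa


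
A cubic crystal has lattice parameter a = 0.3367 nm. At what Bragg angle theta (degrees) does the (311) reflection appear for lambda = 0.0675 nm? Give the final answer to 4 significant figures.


d = a / sqrt(h^2+k^2+l^2)
d = 0.3367 / sqrt(11) = 0.101519 nm
lambda = 2*d*sin(theta)  =>  sin(theta) = lambda / (2*d)
sin(theta) = 0.0675 / (2 * 0.101519) = 0.332451
theta = 19.42 deg


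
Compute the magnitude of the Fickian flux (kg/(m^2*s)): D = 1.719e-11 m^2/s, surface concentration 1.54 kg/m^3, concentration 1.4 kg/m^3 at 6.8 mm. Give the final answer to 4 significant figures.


J = -D * (dC/dx) = D * (C1 - C2) / dx
J = 1.719e-11 * (1.54 - 1.4) / 6.8e-03
J = 3.539e-10 kg/(m^2*s)


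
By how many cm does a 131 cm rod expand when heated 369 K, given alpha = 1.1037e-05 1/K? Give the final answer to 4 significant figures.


dL = L0 * alpha * dT
dL = 131 * 1.1037e-05 * 369
dL = 0.5335 cm


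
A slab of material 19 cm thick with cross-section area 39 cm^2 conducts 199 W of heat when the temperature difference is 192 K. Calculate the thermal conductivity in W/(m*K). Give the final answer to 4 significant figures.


k = Q*L / (A*dT)
L = 0.19 m, A = 3.9e-03 m^2
k = 199 * 0.19 / (3.9e-03 * 192)
k = 50.49 W/(m*K)


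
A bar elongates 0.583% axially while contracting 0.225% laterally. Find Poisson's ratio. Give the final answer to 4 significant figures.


nu = -epsilon_lat / epsilon_axial
Lateral strain is contraction (negative), so using magnitudes:
nu = 0.225 / 0.583
nu = 0.3859


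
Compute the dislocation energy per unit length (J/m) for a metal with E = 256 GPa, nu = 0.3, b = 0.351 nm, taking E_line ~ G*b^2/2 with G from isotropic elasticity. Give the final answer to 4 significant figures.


Step 1: G = E / (2*(1+nu))
G = 256 / (2*(1+0.3)) = 98.4615 GPa = 9.84615e+10 Pa
Step 2: E_line = G*b^2/2
b = 0.351 nm = 3.51e-10 m
E_line = 0.5 * 9.84615e+10 * (3.51e-10)^2 = 6.065e-09 J/m


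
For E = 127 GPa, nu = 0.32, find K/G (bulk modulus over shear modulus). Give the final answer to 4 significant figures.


G = E / (2*(1+nu))
G = 127 / (2*(1+0.32)) = 48.1061 GPa
K = E / (3*(1-2*nu))
K = 127 / (3*(1-2*0.32)) = 117.593 GPa
K/G = 117.593 / 48.1061 = 2.444


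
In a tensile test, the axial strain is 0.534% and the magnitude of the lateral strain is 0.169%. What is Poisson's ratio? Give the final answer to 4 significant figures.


nu = -epsilon_lat / epsilon_axial
Lateral strain is contraction (negative), so using magnitudes:
nu = 0.169 / 0.534
nu = 0.3165


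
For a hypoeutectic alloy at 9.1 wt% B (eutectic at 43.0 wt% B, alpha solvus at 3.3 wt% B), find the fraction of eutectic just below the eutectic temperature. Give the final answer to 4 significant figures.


f_primary = (C_e - C0) / (C_e - C_alpha_max)
f_primary = (43.0 - 9.1) / (43.0 - 3.3)
f_primary = 0.853904
f_eutectic = 1 - 0.853904 = 0.1461


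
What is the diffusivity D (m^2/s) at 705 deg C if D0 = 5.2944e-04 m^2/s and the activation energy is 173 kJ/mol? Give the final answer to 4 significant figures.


D = D0 * exp(-Qd / (R*T))
T = 978.15 K
D = 5.2944e-04 * exp(-173e3 / (8.314 * 978.15))
D = 3.055e-13 m^2/s


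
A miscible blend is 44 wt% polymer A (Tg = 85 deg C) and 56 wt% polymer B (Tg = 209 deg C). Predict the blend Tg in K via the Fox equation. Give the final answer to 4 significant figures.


1/Tg = w1/Tg1 + w2/Tg2 (in Kelvin)
Tg1 = 358.15 K, Tg2 = 482.15 K
1/Tg = 0.44/358.15 + 0.56/482.15
Tg = 418.4 K


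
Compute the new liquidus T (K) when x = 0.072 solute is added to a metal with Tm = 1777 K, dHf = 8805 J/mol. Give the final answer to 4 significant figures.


dT = R*Tm^2*x / dHf
dT = 8.314 * 1777^2 * 0.072 / 8805
dT = 214.678 K
T_new = 1777 - 214.678 = 1562 K


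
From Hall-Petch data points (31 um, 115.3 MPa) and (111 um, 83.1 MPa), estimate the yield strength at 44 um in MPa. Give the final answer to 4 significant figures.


sigma_y = sigma0 + k / sqrt(d)
1/sqrt(d1) = 1/sqrt(3.1e-05) = 179.605;  1/sqrt(d2) = 94.9158
k = (sigma1 - sigma2) / (1/sqrt(d1) - 1/sqrt(d2)) = (115.3 - 83.1) / (179.605 - 94.9158) = 0.380212 MPa*m^0.5
sigma0 = sigma1 - k/sqrt(d1) = 115.3 - 0.380212*179.605 = 47.0118 MPa
sigma_y(d3) = 47.0118 + 0.380212 / sqrt(4.4e-05) = 104.3 MPa


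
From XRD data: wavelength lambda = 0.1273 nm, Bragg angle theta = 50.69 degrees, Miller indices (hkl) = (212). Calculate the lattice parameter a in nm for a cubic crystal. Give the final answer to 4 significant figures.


d = lambda / (2*sin(theta))
d = 0.1273 / (2*sin(50.69 deg))
d = 0.0822639 nm
a = d * sqrt(h^2+k^2+l^2) = 0.0822639 * sqrt(9)
a = 0.2468 nm


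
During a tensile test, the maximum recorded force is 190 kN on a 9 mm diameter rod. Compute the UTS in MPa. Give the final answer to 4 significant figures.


A0 = pi*(d/2)^2 = pi*(9/2)^2 = 63.6173 mm^2
UTS = F_max / A0 = 190*1000 / 63.6173
UTS = 2987 MPa


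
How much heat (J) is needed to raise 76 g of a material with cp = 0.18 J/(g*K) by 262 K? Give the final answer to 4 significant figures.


Q = m * cp * dT
Q = 76 * 0.18 * 262
Q = 3584 J


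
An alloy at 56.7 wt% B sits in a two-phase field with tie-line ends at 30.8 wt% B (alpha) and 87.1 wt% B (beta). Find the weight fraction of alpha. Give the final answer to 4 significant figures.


f_alpha = (C_beta - C0) / (C_beta - C_alpha)
f_alpha = (87.1 - 56.7) / (87.1 - 30.8)
f_alpha = 0.54


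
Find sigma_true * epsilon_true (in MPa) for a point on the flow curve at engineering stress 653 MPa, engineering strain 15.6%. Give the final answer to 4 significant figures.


sigma_true = sigma_eng * (1 + epsilon_eng)
sigma_true = 653 * (1 + 0.156) = 754.868 MPa
epsilon_true = ln(1 + epsilon_eng)
epsilon_true = ln(1 + 0.156) = 0.144966
sigma_true * epsilon_true = 754.868 * 0.144966 = 109.4 MPa


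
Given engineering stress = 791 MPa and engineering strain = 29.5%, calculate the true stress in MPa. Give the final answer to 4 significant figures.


sigma_true = sigma_eng * (1 + epsilon_eng)
sigma_true = 791 * (1 + 0.295)
sigma_true = 1024 MPa


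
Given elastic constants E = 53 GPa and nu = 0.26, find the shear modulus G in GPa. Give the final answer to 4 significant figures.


G = E / (2*(1+nu))
G = 53 / (2*(1+0.26))
G = 21.03 GPa


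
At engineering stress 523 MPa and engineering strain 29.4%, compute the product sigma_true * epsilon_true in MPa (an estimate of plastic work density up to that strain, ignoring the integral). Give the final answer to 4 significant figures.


sigma_true = sigma_eng * (1 + epsilon_eng)
sigma_true = 523 * (1 + 0.294) = 676.762 MPa
epsilon_true = ln(1 + epsilon_eng)
epsilon_true = ln(1 + 0.294) = 0.257738
sigma_true * epsilon_true = 676.762 * 0.257738 = 174.4 MPa


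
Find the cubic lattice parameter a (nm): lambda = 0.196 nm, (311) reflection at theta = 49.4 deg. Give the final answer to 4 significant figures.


d = lambda / (2*sin(theta))
d = 0.196 / (2*sin(49.4 deg))
d = 0.129071 nm
a = d * sqrt(h^2+k^2+l^2) = 0.129071 * sqrt(11)
a = 0.4281 nm


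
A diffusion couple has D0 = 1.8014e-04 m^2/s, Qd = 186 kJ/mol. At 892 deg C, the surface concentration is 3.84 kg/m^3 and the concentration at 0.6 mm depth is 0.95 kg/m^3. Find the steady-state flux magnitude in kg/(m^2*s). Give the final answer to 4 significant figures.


Step 1: D = D0 * exp(-Qd/(R*T))
T = 892 + 273.15 = 1165.15 K
D = 1.8014e-04 * exp(-186e3 / (8.314 * 1165.15)) = 8.2561e-13 m^2/s
Step 2: J = D * (C1 - C2) / dx
J = 8.2561e-13 * (3.84 - 0.95) / 6e-04
J = 3.977e-09 kg/(m^2*s)


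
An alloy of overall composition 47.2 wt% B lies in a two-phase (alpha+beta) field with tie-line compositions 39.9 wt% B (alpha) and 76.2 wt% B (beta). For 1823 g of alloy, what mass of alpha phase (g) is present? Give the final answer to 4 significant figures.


f_alpha = (C_beta - C0) / (C_beta - C_alpha)
f_alpha = (76.2 - 47.2) / (76.2 - 39.9) = 0.798898
m_alpha = f_alpha * m_total = 0.798898 * 1823 = 1456 g


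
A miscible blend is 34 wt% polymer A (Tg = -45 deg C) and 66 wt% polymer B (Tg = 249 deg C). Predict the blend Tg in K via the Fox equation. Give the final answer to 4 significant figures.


1/Tg = w1/Tg1 + w2/Tg2 (in Kelvin)
Tg1 = 228.15 K, Tg2 = 522.15 K
1/Tg = 0.34/228.15 + 0.66/522.15
Tg = 363.1 K


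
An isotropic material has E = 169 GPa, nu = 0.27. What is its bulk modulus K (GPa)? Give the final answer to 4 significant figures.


K = E / (3*(1-2*nu))
K = 169 / (3*(1-2*0.27))
K = 122.5 GPa


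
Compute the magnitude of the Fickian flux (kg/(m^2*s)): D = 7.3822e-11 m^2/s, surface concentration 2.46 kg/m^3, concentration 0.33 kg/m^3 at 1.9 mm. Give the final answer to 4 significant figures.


J = -D * (dC/dx) = D * (C1 - C2) / dx
J = 7.3822e-11 * (2.46 - 0.33) / 1.9e-03
J = 8.276e-08 kg/(m^2*s)


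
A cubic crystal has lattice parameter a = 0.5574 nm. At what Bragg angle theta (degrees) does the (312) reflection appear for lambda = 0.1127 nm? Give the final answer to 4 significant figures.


d = a / sqrt(h^2+k^2+l^2)
d = 0.5574 / sqrt(14) = 0.148971 nm
lambda = 2*d*sin(theta)  =>  sin(theta) = lambda / (2*d)
sin(theta) = 0.1127 / (2 * 0.148971) = 0.37826
theta = 22.23 deg


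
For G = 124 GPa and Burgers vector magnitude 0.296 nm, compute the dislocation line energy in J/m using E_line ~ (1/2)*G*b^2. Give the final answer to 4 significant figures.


E = G*b^2/2
b = 0.296 nm = 2.96e-10 m
G = 124 GPa = 1.24e+11 Pa
E = 0.5 * 1.24e+11 * (2.96e-10)^2
E = 5.432e-09 J/m


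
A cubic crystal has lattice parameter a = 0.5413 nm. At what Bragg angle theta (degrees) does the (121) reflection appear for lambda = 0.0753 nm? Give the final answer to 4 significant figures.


d = a / sqrt(h^2+k^2+l^2)
d = 0.5413 / sqrt(6) = 0.220985 nm
lambda = 2*d*sin(theta)  =>  sin(theta) = lambda / (2*d)
sin(theta) = 0.0753 / (2 * 0.220985) = 0.170374
theta = 9.81 deg


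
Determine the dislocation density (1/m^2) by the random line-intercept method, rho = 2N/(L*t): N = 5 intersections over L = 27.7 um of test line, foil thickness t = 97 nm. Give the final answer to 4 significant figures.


rho = 2N / (L * t)
L = 27.7 um = 2.77e-05 m, t = 97 nm = 9.7e-08 m
rho = 2 * 5 / (2.77e-05 * 9.7e-08)
rho = 3.722e+12 1/m^2


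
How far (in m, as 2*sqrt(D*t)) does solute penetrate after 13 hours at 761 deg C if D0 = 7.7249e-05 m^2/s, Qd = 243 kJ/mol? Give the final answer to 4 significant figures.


Step 1: D = D0 * exp(-Qd/(R*T))
T = 1034.15 K
D = 7.7249e-05 * exp(-243e3 / (8.314 * 1034.15)) = 4.10757e-17 m^2/s
Step 2: L = 2*sqrt(D*t)
t = 13 h = 46800 s
L = 2*sqrt(4.10757e-17 * 46800) = 2.773e-06 m


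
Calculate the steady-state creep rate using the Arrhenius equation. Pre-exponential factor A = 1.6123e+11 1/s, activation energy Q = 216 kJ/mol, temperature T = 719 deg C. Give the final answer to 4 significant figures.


rate = A * exp(-Q / (R*T))
T = 719 + 273.15 = 992.15 K
rate = 1.6123e+11 * exp(-216e3 / (8.314 * 992.15))
rate = 0.684 1/s


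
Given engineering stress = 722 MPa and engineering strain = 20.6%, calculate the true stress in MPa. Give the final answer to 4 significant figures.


sigma_true = sigma_eng * (1 + epsilon_eng)
sigma_true = 722 * (1 + 0.206)
sigma_true = 870.7 MPa


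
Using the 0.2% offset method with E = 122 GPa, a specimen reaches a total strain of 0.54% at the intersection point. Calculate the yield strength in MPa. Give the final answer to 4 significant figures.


Offset strain = 0.002
Elastic strain at yield = total_strain - offset = 5.4e-03 - 0.002 = 3.4e-03
sigma_y = E * elastic_strain = 122000 * 3.4e-03
sigma_y = 414.8 MPa


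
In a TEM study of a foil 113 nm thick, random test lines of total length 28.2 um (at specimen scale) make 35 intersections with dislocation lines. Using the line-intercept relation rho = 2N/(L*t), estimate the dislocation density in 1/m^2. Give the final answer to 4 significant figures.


rho = 2N / (L * t)
L = 28.2 um = 2.82e-05 m, t = 113 nm = 1.13e-07 m
rho = 2 * 35 / (2.82e-05 * 1.13e-07)
rho = 2.197e+13 1/m^2


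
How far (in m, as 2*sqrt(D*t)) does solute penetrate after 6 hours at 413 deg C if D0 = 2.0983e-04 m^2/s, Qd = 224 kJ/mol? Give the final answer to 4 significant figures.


Step 1: D = D0 * exp(-Qd/(R*T))
T = 686.15 K
D = 2.0983e-04 * exp(-224e3 / (8.314 * 686.15)) = 1.85683e-21 m^2/s
Step 2: L = 2*sqrt(D*t)
t = 6 h = 21600 s
L = 2*sqrt(1.85683e-21 * 21600) = 1.267e-08 m


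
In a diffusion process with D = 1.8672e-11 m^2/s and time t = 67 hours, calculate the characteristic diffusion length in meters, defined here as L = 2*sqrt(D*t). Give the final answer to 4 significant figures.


t = 67 hr = 241200 s
Diffusion length = 2*sqrt(D*t)
= 2*sqrt(1.8672e-11 * 241200)
= 4.244e-03 m


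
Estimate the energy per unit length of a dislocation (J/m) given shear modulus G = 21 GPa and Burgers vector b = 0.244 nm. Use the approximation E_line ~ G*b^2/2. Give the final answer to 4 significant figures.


E = G*b^2/2
b = 0.244 nm = 2.44e-10 m
G = 21 GPa = 2.1e+10 Pa
E = 0.5 * 2.1e+10 * (2.44e-10)^2
E = 6.251e-10 J/m


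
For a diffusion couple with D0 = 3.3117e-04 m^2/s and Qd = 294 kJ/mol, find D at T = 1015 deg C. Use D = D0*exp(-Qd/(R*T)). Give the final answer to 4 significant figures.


D = D0 * exp(-Qd / (R*T))
T = 1288.15 K
D = 3.3117e-04 * exp(-294e3 / (8.314 * 1288.15))
D = 3.962e-16 m^2/s


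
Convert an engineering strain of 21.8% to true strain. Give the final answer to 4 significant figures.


epsilon_true = ln(1 + epsilon_eng)
epsilon_true = ln(1 + 0.218)
epsilon_true = 0.1972


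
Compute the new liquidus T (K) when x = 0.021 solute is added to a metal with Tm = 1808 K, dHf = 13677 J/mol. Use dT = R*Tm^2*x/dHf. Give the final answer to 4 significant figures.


dT = R*Tm^2*x / dHf
dT = 8.314 * 1808^2 * 0.021 / 13677
dT = 41.7287 K
T_new = 1808 - 41.7287 = 1766 K


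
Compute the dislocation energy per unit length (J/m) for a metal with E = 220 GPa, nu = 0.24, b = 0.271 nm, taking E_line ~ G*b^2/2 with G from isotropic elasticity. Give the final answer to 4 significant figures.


Step 1: G = E / (2*(1+nu))
G = 220 / (2*(1+0.24)) = 88.7097 GPa = 8.87097e+10 Pa
Step 2: E_line = G*b^2/2
b = 0.271 nm = 2.71e-10 m
E_line = 0.5 * 8.87097e+10 * (2.71e-10)^2 = 3.257e-09 J/m


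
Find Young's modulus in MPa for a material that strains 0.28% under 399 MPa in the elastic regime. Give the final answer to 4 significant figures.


E = sigma / epsilon
epsilon = 0.28% = 2.8e-03
E = 399 / 2.8e-03
E = 142500 MPa


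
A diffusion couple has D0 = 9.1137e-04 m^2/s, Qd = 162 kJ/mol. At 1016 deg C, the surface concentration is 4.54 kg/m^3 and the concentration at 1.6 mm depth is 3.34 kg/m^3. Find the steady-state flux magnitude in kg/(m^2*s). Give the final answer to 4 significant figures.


Step 1: D = D0 * exp(-Qd/(R*T))
T = 1016 + 273.15 = 1289.15 K
D = 9.1137e-04 * exp(-162e3 / (8.314 * 1289.15)) = 2.48561e-10 m^2/s
Step 2: J = D * (C1 - C2) / dx
J = 2.48561e-10 * (4.54 - 3.34) / 1.6e-03
J = 1.864e-07 kg/(m^2*s)


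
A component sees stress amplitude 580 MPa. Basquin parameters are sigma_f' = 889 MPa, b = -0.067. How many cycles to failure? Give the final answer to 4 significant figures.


sigma_a = sigma_f' * (2*Nf)^b
2*Nf = (sigma_a / sigma_f')^(1/b)
2*Nf = (580 / 889)^(1/-0.067)
2*Nf = 586.496
Nf = 293.2 cycles


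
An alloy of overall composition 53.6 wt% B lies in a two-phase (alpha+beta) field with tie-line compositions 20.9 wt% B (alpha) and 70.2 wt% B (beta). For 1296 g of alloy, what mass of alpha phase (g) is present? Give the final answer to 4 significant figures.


f_alpha = (C_beta - C0) / (C_beta - C_alpha)
f_alpha = (70.2 - 53.6) / (70.2 - 20.9) = 0.336714
m_alpha = f_alpha * m_total = 0.336714 * 1296 = 436.4 g


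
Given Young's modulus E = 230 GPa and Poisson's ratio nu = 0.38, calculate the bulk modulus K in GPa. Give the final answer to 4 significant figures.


K = E / (3*(1-2*nu))
K = 230 / (3*(1-2*0.38))
K = 319.4 GPa


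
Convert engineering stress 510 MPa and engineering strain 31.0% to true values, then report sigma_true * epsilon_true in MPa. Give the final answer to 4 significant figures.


sigma_true = sigma_eng * (1 + epsilon_eng)
sigma_true = 510 * (1 + 0.31) = 668.1 MPa
epsilon_true = ln(1 + epsilon_eng)
epsilon_true = ln(1 + 0.31) = 0.270027
sigma_true * epsilon_true = 668.1 * 0.270027 = 180.4 MPa


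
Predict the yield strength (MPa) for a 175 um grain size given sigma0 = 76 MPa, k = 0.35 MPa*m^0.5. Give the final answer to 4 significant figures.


sigma_y = sigma0 + k / sqrt(d)
d = 175 um = 1.75e-04 m
sigma_y = 76 + 0.35 / sqrt(1.75e-04)
sigma_y = 102.5 MPa


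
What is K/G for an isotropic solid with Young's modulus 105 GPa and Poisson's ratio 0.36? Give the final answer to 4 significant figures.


G = E / (2*(1+nu))
G = 105 / (2*(1+0.36)) = 38.6029 GPa
K = E / (3*(1-2*nu))
K = 105 / (3*(1-2*0.36)) = 125 GPa
K/G = 125 / 38.6029 = 3.238


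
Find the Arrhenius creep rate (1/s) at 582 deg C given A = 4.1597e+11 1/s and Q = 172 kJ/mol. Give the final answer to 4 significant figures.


rate = A * exp(-Q / (R*T))
T = 582 + 273.15 = 855.15 K
rate = 4.1597e+11 * exp(-172e3 / (8.314 * 855.15))
rate = 12.96 1/s


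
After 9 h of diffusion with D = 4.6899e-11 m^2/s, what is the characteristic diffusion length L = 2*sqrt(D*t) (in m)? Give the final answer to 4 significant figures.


t = 9 hr = 32400 s
Diffusion length = 2*sqrt(D*t)
= 2*sqrt(4.6899e-11 * 32400)
= 2.465e-03 m


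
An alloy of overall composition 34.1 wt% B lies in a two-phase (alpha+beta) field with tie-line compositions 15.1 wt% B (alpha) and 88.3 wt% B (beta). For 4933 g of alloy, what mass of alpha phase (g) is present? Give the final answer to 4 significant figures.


f_alpha = (C_beta - C0) / (C_beta - C_alpha)
f_alpha = (88.3 - 34.1) / (88.3 - 15.1) = 0.740437
m_alpha = f_alpha * m_total = 0.740437 * 4933 = 3653 g


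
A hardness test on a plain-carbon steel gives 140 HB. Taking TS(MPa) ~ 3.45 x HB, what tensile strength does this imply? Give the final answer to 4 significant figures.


TS (MPa) = 3.45 * HB
TS = 3.45 * 140
TS = 483 MPa


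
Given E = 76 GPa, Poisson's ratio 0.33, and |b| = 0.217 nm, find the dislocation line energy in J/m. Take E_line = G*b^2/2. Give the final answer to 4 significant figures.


Step 1: G = E / (2*(1+nu))
G = 76 / (2*(1+0.33)) = 28.5714 GPa = 2.85714e+10 Pa
Step 2: E_line = G*b^2/2
b = 0.217 nm = 2.17e-10 m
E_line = 0.5 * 2.85714e+10 * (2.17e-10)^2 = 6.727e-10 J/m


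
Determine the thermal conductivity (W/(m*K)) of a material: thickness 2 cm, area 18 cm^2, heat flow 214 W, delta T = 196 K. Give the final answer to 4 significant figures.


k = Q*L / (A*dT)
L = 0.02 m, A = 1.8e-03 m^2
k = 214 * 0.02 / (1.8e-03 * 196)
k = 12.13 W/(m*K)


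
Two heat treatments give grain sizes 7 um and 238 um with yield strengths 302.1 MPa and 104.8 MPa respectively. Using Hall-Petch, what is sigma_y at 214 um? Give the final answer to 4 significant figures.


sigma_y = sigma0 + k / sqrt(d)
1/sqrt(d1) = 1/sqrt(7e-06) = 377.964;  1/sqrt(d2) = 64.8204
k = (sigma1 - sigma2) / (1/sqrt(d1) - 1/sqrt(d2)) = (302.1 - 104.8) / (377.964 - 64.8204) = 0.630061 MPa*m^0.5
sigma0 = sigma1 - k/sqrt(d1) = 302.1 - 0.630061*377.964 = 63.9592 MPa
sigma_y(d3) = 63.9592 + 0.630061 / sqrt(2.14e-04) = 107 MPa


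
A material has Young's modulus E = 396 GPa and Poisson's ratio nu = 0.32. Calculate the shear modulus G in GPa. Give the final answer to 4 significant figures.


G = E / (2*(1+nu))
G = 396 / (2*(1+0.32))
G = 150 GPa


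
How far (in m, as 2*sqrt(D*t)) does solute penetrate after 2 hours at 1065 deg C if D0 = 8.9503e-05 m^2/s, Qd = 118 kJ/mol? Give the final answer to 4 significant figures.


Step 1: D = D0 * exp(-Qd/(R*T))
T = 1338.15 K
D = 8.9503e-05 * exp(-118e3 / (8.314 * 1338.15)) = 2.21587e-09 m^2/s
Step 2: L = 2*sqrt(D*t)
t = 2 h = 7200 s
L = 2*sqrt(2.21587e-09 * 7200) = 7.989e-03 m


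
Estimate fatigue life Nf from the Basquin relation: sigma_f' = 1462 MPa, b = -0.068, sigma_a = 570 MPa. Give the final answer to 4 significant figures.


sigma_a = sigma_f' * (2*Nf)^b
2*Nf = (sigma_a / sigma_f')^(1/b)
2*Nf = (570 / 1462)^(1/-0.068)
2*Nf = 1.03698e+06
Nf = 518500 cycles


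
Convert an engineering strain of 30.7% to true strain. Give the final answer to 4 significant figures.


epsilon_true = ln(1 + epsilon_eng)
epsilon_true = ln(1 + 0.307)
epsilon_true = 0.2677


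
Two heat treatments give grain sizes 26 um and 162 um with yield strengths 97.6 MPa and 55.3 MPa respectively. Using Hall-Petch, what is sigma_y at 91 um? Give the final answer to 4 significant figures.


sigma_y = sigma0 + k / sqrt(d)
1/sqrt(d1) = 1/sqrt(2.6e-05) = 196.116;  1/sqrt(d2) = 78.5674
k = (sigma1 - sigma2) / (1/sqrt(d1) - 1/sqrt(d2)) = (97.6 - 55.3) / (196.116 - 78.5674) = 0.359851 MPa*m^0.5
sigma0 = sigma1 - k/sqrt(d1) = 97.6 - 0.359851*196.116 = 27.0275 MPa
sigma_y(d3) = 27.0275 + 0.359851 / sqrt(9.1e-05) = 64.75 MPa


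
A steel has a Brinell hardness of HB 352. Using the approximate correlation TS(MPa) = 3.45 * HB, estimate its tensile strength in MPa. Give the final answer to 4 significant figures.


TS (MPa) = 3.45 * HB
TS = 3.45 * 352
TS = 1214 MPa


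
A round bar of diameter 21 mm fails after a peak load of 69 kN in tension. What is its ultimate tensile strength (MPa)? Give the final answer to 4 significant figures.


A0 = pi*(d/2)^2 = pi*(21/2)^2 = 346.361 mm^2
UTS = F_max / A0 = 69*1000 / 346.361
UTS = 199.2 MPa


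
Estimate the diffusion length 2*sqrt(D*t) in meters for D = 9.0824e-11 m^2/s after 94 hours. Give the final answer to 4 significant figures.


t = 94 hr = 338400 s
Diffusion length = 2*sqrt(D*t)
= 2*sqrt(9.0824e-11 * 338400)
= 0.01109 m


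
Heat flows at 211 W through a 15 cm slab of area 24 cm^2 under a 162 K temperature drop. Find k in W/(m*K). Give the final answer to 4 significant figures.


k = Q*L / (A*dT)
L = 0.15 m, A = 2.4e-03 m^2
k = 211 * 0.15 / (2.4e-03 * 162)
k = 81.4 W/(m*K)


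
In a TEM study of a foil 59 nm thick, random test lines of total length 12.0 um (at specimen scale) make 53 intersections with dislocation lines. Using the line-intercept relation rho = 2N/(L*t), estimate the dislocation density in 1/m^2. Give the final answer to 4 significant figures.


rho = 2N / (L * t)
L = 12.0 um = 1.2e-05 m, t = 59 nm = 5.9e-08 m
rho = 2 * 53 / (1.2e-05 * 5.9e-08)
rho = 1.497e+14 1/m^2


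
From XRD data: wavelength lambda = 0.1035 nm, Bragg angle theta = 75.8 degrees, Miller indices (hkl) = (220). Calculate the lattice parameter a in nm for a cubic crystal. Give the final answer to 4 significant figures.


d = lambda / (2*sin(theta))
d = 0.1035 / (2*sin(75.8 deg))
d = 0.053381 nm
a = d * sqrt(h^2+k^2+l^2) = 0.053381 * sqrt(8)
a = 0.151 nm


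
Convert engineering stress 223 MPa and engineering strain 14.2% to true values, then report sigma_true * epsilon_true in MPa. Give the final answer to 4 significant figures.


sigma_true = sigma_eng * (1 + epsilon_eng)
sigma_true = 223 * (1 + 0.142) = 254.666 MPa
epsilon_true = ln(1 + epsilon_eng)
epsilon_true = ln(1 + 0.142) = 0.132781
sigma_true * epsilon_true = 254.666 * 0.132781 = 33.81 MPa


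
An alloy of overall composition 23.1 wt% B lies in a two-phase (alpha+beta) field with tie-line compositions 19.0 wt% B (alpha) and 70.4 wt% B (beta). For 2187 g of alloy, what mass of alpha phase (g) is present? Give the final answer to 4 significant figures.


f_alpha = (C_beta - C0) / (C_beta - C_alpha)
f_alpha = (70.4 - 23.1) / (70.4 - 19.0) = 0.920233
m_alpha = f_alpha * m_total = 0.920233 * 2187 = 2013 g


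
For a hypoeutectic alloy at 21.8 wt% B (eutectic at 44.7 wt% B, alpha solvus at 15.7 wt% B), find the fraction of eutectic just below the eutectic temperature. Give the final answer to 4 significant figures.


f_primary = (C_e - C0) / (C_e - C_alpha_max)
f_primary = (44.7 - 21.8) / (44.7 - 15.7)
f_primary = 0.789655
f_eutectic = 1 - 0.789655 = 0.2103


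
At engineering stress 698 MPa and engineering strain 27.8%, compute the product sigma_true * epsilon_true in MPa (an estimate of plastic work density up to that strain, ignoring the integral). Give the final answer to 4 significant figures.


sigma_true = sigma_eng * (1 + epsilon_eng)
sigma_true = 698 * (1 + 0.278) = 892.044 MPa
epsilon_true = ln(1 + epsilon_eng)
epsilon_true = ln(1 + 0.278) = 0.245296
sigma_true * epsilon_true = 892.044 * 0.245296 = 218.8 MPa


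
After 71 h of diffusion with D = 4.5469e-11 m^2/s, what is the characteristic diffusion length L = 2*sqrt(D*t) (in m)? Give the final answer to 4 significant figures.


t = 71 hr = 255600 s
Diffusion length = 2*sqrt(D*t)
= 2*sqrt(4.5469e-11 * 255600)
= 6.818e-03 m


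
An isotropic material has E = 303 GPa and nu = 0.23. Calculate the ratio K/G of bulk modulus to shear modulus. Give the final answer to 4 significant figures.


G = E / (2*(1+nu))
G = 303 / (2*(1+0.23)) = 123.171 GPa
K = E / (3*(1-2*nu))
K = 303 / (3*(1-2*0.23)) = 187.037 GPa
K/G = 187.037 / 123.171 = 1.519


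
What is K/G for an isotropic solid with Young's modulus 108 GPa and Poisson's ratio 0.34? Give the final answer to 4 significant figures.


G = E / (2*(1+nu))
G = 108 / (2*(1+0.34)) = 40.2985 GPa
K = E / (3*(1-2*nu))
K = 108 / (3*(1-2*0.34)) = 112.5 GPa
K/G = 112.5 / 40.2985 = 2.792


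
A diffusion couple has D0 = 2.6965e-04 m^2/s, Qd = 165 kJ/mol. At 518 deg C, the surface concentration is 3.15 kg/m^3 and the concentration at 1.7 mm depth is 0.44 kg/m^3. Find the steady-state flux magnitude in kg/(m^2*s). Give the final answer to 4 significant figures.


Step 1: D = D0 * exp(-Qd/(R*T))
T = 518 + 273.15 = 791.15 K
D = 2.6965e-04 * exp(-165e3 / (8.314 * 791.15)) = 3.43953e-15 m^2/s
Step 2: J = D * (C1 - C2) / dx
J = 3.43953e-15 * (3.15 - 0.44) / 1.7e-03
J = 5.483e-12 kg/(m^2*s)


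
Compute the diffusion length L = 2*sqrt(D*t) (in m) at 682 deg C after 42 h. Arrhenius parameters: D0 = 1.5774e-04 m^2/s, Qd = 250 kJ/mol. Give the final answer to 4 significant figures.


Step 1: D = D0 * exp(-Qd/(R*T))
T = 955.15 K
D = 1.5774e-04 * exp(-250e3 / (8.314 * 955.15)) = 3.35433e-18 m^2/s
Step 2: L = 2*sqrt(D*t)
t = 42 h = 151200 s
L = 2*sqrt(3.35433e-18 * 151200) = 1.424e-06 m


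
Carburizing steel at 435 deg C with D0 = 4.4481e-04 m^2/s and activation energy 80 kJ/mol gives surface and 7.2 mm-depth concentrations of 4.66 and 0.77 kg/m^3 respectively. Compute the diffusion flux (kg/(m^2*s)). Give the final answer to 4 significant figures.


Step 1: D = D0 * exp(-Qd/(R*T))
T = 435 + 273.15 = 708.15 K
D = 4.4481e-04 * exp(-80e3 / (8.314 * 708.15)) = 5.5846e-10 m^2/s
Step 2: J = D * (C1 - C2) / dx
J = 5.5846e-10 * (4.66 - 0.77) / 7.2e-03
J = 3.017e-07 kg/(m^2*s)


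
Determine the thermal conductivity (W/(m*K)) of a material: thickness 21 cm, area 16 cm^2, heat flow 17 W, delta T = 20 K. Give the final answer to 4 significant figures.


k = Q*L / (A*dT)
L = 0.21 m, A = 1.6e-03 m^2
k = 17 * 0.21 / (1.6e-03 * 20)
k = 111.6 W/(m*K)


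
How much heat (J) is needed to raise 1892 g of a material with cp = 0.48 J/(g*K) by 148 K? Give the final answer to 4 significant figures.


Q = m * cp * dT
Q = 1892 * 0.48 * 148
Q = 134400 J


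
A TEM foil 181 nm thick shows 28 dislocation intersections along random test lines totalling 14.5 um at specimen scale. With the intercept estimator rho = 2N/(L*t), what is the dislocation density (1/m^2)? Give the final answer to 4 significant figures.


rho = 2N / (L * t)
L = 14.5 um = 1.45e-05 m, t = 181 nm = 1.81e-07 m
rho = 2 * 28 / (1.45e-05 * 1.81e-07)
rho = 2.134e+13 1/m^2


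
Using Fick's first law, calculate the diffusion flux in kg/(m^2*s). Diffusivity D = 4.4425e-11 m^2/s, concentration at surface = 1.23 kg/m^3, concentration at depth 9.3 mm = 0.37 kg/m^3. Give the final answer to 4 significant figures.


J = -D * (dC/dx) = D * (C1 - C2) / dx
J = 4.4425e-11 * (1.23 - 0.37) / 9.3e-03
J = 4.108e-09 kg/(m^2*s)


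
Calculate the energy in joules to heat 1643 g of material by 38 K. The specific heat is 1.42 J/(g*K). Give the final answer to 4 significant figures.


Q = m * cp * dT
Q = 1643 * 1.42 * 38
Q = 88660 J


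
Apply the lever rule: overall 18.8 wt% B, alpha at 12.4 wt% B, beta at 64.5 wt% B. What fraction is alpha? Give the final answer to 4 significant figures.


f_alpha = (C_beta - C0) / (C_beta - C_alpha)
f_alpha = (64.5 - 18.8) / (64.5 - 12.4)
f_alpha = 0.8772


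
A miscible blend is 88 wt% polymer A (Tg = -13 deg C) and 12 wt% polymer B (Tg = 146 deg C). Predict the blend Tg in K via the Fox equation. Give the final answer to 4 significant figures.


1/Tg = w1/Tg1 + w2/Tg2 (in Kelvin)
Tg1 = 260.15 K, Tg2 = 419.15 K
1/Tg = 0.88/260.15 + 0.12/419.15
Tg = 272.6 K


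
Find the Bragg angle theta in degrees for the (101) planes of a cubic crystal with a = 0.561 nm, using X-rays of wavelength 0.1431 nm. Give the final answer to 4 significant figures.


d = a / sqrt(h^2+k^2+l^2)
d = 0.561 / sqrt(2) = 0.396687 nm
lambda = 2*d*sin(theta)  =>  sin(theta) = lambda / (2*d)
sin(theta) = 0.1431 / (2 * 0.396687) = 0.180369
theta = 10.39 deg


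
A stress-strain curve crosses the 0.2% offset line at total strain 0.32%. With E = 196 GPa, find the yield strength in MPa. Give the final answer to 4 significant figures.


Offset strain = 0.002
Elastic strain at yield = total_strain - offset = 3.2e-03 - 0.002 = 1.2e-03
sigma_y = E * elastic_strain = 196000 * 1.2e-03
sigma_y = 235.2 MPa


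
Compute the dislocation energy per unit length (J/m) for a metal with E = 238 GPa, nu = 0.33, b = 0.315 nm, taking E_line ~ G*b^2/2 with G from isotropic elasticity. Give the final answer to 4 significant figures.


Step 1: G = E / (2*(1+nu))
G = 238 / (2*(1+0.33)) = 89.4737 GPa = 8.94737e+10 Pa
Step 2: E_line = G*b^2/2
b = 0.315 nm = 3.15e-10 m
E_line = 0.5 * 8.94737e+10 * (3.15e-10)^2 = 4.439e-09 J/m


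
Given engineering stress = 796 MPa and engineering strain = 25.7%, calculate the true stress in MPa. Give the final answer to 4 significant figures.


sigma_true = sigma_eng * (1 + epsilon_eng)
sigma_true = 796 * (1 + 0.257)
sigma_true = 1001 MPa


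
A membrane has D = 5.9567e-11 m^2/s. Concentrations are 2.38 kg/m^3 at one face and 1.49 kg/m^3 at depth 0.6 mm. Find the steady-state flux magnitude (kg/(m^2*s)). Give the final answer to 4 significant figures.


J = -D * (dC/dx) = D * (C1 - C2) / dx
J = 5.9567e-11 * (2.38 - 1.49) / 6e-04
J = 8.836e-08 kg/(m^2*s)


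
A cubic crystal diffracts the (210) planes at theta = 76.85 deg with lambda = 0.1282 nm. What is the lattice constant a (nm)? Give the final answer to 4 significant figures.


d = lambda / (2*sin(theta))
d = 0.1282 / (2*sin(76.85 deg))
d = 0.0658261 nm
a = d * sqrt(h^2+k^2+l^2) = 0.0658261 * sqrt(5)
a = 0.1472 nm


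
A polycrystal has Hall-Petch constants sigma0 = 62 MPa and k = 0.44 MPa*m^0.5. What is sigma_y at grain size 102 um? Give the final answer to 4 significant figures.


sigma_y = sigma0 + k / sqrt(d)
d = 102 um = 1.02e-04 m
sigma_y = 62 + 0.44 / sqrt(1.02e-04)
sigma_y = 105.6 MPa


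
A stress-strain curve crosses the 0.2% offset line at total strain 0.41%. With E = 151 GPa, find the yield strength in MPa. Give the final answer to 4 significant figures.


Offset strain = 0.002
Elastic strain at yield = total_strain - offset = 4.1e-03 - 0.002 = 2.1e-03
sigma_y = E * elastic_strain = 151000 * 2.1e-03
sigma_y = 317.1 MPa


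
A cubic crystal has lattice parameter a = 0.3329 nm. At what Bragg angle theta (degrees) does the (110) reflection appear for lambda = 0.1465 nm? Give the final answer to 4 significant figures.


d = a / sqrt(h^2+k^2+l^2)
d = 0.3329 / sqrt(2) = 0.235396 nm
lambda = 2*d*sin(theta)  =>  sin(theta) = lambda / (2*d)
sin(theta) = 0.1465 / (2 * 0.235396) = 0.311178
theta = 18.13 deg


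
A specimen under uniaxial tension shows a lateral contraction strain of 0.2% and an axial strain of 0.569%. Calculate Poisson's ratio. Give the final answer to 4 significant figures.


nu = -epsilon_lat / epsilon_axial
Lateral strain is contraction (negative), so using magnitudes:
nu = 0.2 / 0.569
nu = 0.3515


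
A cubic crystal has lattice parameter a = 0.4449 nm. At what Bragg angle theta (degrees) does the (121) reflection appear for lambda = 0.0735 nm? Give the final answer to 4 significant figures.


d = a / sqrt(h^2+k^2+l^2)
d = 0.4449 / sqrt(6) = 0.18163 nm
lambda = 2*d*sin(theta)  =>  sin(theta) = lambda / (2*d)
sin(theta) = 0.0735 / (2 * 0.18163) = 0.202335
theta = 11.67 deg


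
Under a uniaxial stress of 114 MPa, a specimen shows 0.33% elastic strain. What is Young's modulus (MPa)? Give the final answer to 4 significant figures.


E = sigma / epsilon
epsilon = 0.33% = 3.3e-03
E = 114 / 3.3e-03
E = 34550 MPa


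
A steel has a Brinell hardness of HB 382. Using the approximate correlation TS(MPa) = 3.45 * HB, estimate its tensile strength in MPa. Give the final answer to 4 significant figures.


TS (MPa) = 3.45 * HB
TS = 3.45 * 382
TS = 1318 MPa


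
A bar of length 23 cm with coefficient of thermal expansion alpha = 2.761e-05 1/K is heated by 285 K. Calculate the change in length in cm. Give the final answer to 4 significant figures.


dL = L0 * alpha * dT
dL = 23 * 2.761e-05 * 285
dL = 0.181 cm


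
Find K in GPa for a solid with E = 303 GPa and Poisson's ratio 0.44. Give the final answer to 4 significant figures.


K = E / (3*(1-2*nu))
K = 303 / (3*(1-2*0.44))
K = 841.7 GPa


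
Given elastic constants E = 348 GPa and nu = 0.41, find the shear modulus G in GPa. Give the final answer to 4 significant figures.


G = E / (2*(1+nu))
G = 348 / (2*(1+0.41))
G = 123.4 GPa


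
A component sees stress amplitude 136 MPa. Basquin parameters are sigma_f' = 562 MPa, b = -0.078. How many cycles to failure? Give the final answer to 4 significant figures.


sigma_a = sigma_f' * (2*Nf)^b
2*Nf = (sigma_a / sigma_f')^(1/b)
2*Nf = (136 / 562)^(1/-0.078)
2*Nf = 7.94267e+07
Nf = 3.971e+07 cycles


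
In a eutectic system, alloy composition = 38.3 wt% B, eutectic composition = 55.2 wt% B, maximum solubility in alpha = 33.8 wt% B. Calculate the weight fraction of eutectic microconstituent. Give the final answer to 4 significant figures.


f_primary = (C_e - C0) / (C_e - C_alpha_max)
f_primary = (55.2 - 38.3) / (55.2 - 33.8)
f_primary = 0.78972
f_eutectic = 1 - 0.78972 = 0.2103


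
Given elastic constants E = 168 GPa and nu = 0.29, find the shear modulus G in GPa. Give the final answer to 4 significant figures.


G = E / (2*(1+nu))
G = 168 / (2*(1+0.29))
G = 65.12 GPa


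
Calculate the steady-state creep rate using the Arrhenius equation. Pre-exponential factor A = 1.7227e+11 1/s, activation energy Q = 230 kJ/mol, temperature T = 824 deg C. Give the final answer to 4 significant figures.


rate = A * exp(-Q / (R*T))
T = 824 + 273.15 = 1097.15 K
rate = 1.7227e+11 * exp(-230e3 / (8.314 * 1097.15))
rate = 1.93 1/s


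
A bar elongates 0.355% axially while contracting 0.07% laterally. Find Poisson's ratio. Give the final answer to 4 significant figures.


nu = -epsilon_lat / epsilon_axial
Lateral strain is contraction (negative), so using magnitudes:
nu = 0.07 / 0.355
nu = 0.1972


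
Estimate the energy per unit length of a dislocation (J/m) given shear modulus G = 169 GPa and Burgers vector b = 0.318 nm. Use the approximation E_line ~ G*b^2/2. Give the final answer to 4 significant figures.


E = G*b^2/2
b = 0.318 nm = 3.18e-10 m
G = 169 GPa = 1.69e+11 Pa
E = 0.5 * 1.69e+11 * (3.18e-10)^2
E = 8.545e-09 J/m


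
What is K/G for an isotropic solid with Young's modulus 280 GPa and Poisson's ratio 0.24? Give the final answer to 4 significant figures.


G = E / (2*(1+nu))
G = 280 / (2*(1+0.24)) = 112.903 GPa
K = E / (3*(1-2*nu))
K = 280 / (3*(1-2*0.24)) = 179.487 GPa
K/G = 179.487 / 112.903 = 1.59


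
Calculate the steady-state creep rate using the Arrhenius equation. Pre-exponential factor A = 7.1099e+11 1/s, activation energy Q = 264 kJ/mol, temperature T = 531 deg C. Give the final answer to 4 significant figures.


rate = A * exp(-Q / (R*T))
T = 531 + 273.15 = 804.15 K
rate = 7.1099e+11 * exp(-264e3 / (8.314 * 804.15))
rate = 5.044e-06 1/s


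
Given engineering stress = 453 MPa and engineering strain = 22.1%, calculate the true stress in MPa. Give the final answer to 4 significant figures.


sigma_true = sigma_eng * (1 + epsilon_eng)
sigma_true = 453 * (1 + 0.221)
sigma_true = 553.1 MPa


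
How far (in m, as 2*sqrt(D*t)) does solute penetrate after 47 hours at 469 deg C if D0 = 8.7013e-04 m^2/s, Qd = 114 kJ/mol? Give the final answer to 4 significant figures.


Step 1: D = D0 * exp(-Qd/(R*T))
T = 742.15 K
D = 8.7013e-04 * exp(-114e3 / (8.314 * 742.15)) = 8.23471e-12 m^2/s
Step 2: L = 2*sqrt(D*t)
t = 47 h = 169200 s
L = 2*sqrt(8.23471e-12 * 169200) = 2.361e-03 m
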